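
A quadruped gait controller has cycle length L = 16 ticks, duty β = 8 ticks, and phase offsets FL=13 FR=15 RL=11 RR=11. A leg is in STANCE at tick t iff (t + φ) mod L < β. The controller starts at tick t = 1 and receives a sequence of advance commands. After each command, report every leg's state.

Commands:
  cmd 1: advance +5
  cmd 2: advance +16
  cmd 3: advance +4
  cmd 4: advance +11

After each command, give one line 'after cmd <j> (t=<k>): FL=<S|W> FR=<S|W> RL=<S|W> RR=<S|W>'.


after cmd 1 (t=6): FL=S FR=S RL=S RR=S
after cmd 2 (t=22): FL=S FR=S RL=S RR=S
after cmd 3 (t=26): FL=S FR=W RL=S RR=S
after cmd 4 (t=37): FL=S FR=S RL=S RR=S

start t=1: FL=W FR=S RL=W RR=W
cmd 1: advance +5 → t=6, phase=(3,5,1,1) → FL=S FR=S RL=S RR=S
cmd 2: advance +16 → t=22, phase=(3,5,1,1) → FL=S FR=S RL=S RR=S
cmd 3: advance +4 → t=26, phase=(7,9,5,5) → FL=S FR=W RL=S RR=S
cmd 4: advance +11 → t=37, phase=(2,4,0,0) → FL=S FR=S RL=S RR=S


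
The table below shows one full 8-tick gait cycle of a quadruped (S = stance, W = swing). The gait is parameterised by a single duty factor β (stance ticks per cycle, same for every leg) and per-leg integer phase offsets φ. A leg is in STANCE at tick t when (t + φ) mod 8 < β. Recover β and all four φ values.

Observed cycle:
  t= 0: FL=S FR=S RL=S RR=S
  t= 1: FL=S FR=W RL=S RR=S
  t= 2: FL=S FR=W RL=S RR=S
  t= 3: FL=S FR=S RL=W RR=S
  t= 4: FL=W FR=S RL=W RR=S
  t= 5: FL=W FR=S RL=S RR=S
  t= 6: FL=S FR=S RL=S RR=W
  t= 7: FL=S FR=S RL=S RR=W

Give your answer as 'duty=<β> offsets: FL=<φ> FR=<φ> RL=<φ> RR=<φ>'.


duty=6 offsets: FL=2 FR=5 RL=3 RR=0

duty β = stance ticks per leg = 6
FL: stance ticks = 6; W→S at t=6 → φ=2
FR: stance ticks = 6; W→S at t=3 → φ=5
RL: stance ticks = 6; W→S at t=5 → φ=3
RR: stance ticks = 6; W→S at t=0 → φ=0


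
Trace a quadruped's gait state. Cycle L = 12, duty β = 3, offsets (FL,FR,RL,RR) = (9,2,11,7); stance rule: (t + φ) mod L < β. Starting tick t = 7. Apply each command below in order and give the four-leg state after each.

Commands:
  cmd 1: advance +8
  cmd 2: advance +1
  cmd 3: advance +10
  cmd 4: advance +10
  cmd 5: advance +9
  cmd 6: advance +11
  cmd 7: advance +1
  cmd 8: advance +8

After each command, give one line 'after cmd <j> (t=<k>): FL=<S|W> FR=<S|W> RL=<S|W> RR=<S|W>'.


after cmd 1 (t=15): FL=S FR=W RL=S RR=W
after cmd 2 (t=16): FL=S FR=W RL=W RR=W
after cmd 3 (t=26): FL=W FR=W RL=S RR=W
after cmd 4 (t=36): FL=W FR=S RL=W RR=W
after cmd 5 (t=45): FL=W FR=W RL=W RR=W
after cmd 6 (t=56): FL=W FR=W RL=W RR=W
after cmd 7 (t=57): FL=W FR=W RL=W RR=W
after cmd 8 (t=65): FL=S FR=W RL=W RR=S

start t=7: FL=W FR=W RL=W RR=S
cmd 1: advance +8 → t=15, phase=(0,5,2,10) → FL=S FR=W RL=S RR=W
cmd 2: advance +1 → t=16, phase=(1,6,3,11) → FL=S FR=W RL=W RR=W
cmd 3: advance +10 → t=26, phase=(11,4,1,9) → FL=W FR=W RL=S RR=W
cmd 4: advance +10 → t=36, phase=(9,2,11,7) → FL=W FR=S RL=W RR=W
cmd 5: advance +9 → t=45, phase=(6,11,8,4) → FL=W FR=W RL=W RR=W
cmd 6: advance +11 → t=56, phase=(5,10,7,3) → FL=W FR=W RL=W RR=W
cmd 7: advance +1 → t=57, phase=(6,11,8,4) → FL=W FR=W RL=W RR=W
cmd 8: advance +8 → t=65, phase=(2,7,4,0) → FL=S FR=W RL=W RR=S


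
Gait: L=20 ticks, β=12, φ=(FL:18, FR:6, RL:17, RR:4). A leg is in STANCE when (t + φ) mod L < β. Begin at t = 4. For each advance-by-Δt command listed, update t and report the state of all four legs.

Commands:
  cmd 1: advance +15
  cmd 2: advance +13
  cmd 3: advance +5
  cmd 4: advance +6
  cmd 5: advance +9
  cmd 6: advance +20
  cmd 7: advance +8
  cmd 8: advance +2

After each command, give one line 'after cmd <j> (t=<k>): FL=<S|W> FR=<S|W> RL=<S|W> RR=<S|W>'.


start t=4: FL=S FR=S RL=S RR=S
cmd 1: advance +15 → t=19, phase=(17,5,16,3) → FL=W FR=S RL=W RR=S
cmd 2: advance +13 → t=32, phase=(10,18,9,16) → FL=S FR=W RL=S RR=W
cmd 3: advance +5 → t=37, phase=(15,3,14,1) → FL=W FR=S RL=W RR=S
cmd 4: advance +6 → t=43, phase=(1,9,0,7) → FL=S FR=S RL=S RR=S
cmd 5: advance +9 → t=52, phase=(10,18,9,16) → FL=S FR=W RL=S RR=W
cmd 6: advance +20 → t=72, phase=(10,18,9,16) → FL=S FR=W RL=S RR=W
cmd 7: advance +8 → t=80, phase=(18,6,17,4) → FL=W FR=S RL=W RR=S
cmd 8: advance +2 → t=82, phase=(0,8,19,6) → FL=S FR=S RL=W RR=S

after cmd 1 (t=19): FL=W FR=S RL=W RR=S
after cmd 2 (t=32): FL=S FR=W RL=S RR=W
after cmd 3 (t=37): FL=W FR=S RL=W RR=S
after cmd 4 (t=43): FL=S FR=S RL=S RR=S
after cmd 5 (t=52): FL=S FR=W RL=S RR=W
after cmd 6 (t=72): FL=S FR=W RL=S RR=W
after cmd 7 (t=80): FL=W FR=S RL=W RR=S
after cmd 8 (t=82): FL=S FR=S RL=W RR=S


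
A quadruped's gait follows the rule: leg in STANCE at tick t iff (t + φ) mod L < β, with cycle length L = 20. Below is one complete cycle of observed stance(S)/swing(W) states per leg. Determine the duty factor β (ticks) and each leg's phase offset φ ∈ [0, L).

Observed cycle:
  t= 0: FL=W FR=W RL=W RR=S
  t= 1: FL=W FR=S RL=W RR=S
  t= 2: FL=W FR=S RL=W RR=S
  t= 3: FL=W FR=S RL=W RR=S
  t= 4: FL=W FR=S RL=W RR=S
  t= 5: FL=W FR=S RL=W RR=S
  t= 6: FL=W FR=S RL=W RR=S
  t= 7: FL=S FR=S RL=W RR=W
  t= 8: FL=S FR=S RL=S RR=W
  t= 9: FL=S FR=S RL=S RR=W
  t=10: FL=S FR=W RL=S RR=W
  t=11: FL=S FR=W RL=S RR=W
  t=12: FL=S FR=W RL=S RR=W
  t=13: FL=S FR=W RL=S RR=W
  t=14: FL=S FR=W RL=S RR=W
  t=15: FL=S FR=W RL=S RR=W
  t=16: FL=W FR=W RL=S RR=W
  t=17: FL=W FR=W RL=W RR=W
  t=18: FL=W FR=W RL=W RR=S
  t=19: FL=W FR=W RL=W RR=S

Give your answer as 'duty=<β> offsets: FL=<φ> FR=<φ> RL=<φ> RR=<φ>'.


duty β = stance ticks per leg = 9
FL: stance ticks = 9; W→S at t=7 → φ=13
FR: stance ticks = 9; W→S at t=1 → φ=19
RL: stance ticks = 9; W→S at t=8 → φ=12
RR: stance ticks = 9; W→S at t=18 → φ=2

duty=9 offsets: FL=13 FR=19 RL=12 RR=2


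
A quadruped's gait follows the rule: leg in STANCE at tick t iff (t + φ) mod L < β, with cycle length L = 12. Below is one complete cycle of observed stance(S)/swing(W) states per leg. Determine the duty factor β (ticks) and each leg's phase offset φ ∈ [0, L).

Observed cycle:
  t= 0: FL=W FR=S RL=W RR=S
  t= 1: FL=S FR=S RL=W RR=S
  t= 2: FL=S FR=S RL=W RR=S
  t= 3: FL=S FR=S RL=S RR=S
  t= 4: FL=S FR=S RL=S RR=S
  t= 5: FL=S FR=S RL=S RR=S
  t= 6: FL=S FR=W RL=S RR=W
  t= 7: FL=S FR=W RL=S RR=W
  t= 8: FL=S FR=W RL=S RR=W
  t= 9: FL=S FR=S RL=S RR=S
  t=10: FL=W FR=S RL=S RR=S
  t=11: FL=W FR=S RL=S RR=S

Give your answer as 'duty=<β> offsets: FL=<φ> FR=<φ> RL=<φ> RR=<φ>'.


duty=9 offsets: FL=11 FR=3 RL=9 RR=3

duty β = stance ticks per leg = 9
FL: stance ticks = 9; W→S at t=1 → φ=11
FR: stance ticks = 9; W→S at t=9 → φ=3
RL: stance ticks = 9; W→S at t=3 → φ=9
RR: stance ticks = 9; W→S at t=9 → φ=3


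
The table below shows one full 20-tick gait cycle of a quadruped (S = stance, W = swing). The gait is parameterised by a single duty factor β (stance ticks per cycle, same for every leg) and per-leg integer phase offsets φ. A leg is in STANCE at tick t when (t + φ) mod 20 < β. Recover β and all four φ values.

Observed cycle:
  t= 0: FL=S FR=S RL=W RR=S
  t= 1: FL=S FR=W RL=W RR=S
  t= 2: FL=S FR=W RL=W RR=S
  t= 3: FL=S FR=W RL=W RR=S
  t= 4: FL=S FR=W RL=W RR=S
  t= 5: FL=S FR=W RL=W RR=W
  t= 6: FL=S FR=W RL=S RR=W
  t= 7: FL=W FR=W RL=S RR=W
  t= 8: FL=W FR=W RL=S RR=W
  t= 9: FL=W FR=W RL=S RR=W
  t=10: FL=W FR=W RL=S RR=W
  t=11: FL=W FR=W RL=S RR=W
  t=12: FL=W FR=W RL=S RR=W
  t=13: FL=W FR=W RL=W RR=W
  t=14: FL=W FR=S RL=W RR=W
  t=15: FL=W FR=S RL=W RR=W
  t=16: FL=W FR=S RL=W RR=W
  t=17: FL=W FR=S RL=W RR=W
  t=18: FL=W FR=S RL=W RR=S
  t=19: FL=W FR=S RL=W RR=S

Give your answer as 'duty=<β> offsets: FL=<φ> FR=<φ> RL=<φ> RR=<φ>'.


duty β = stance ticks per leg = 7
FL: stance ticks = 7; W→S at t=0 → φ=0
FR: stance ticks = 7; W→S at t=14 → φ=6
RL: stance ticks = 7; W→S at t=6 → φ=14
RR: stance ticks = 7; W→S at t=18 → φ=2

duty=7 offsets: FL=0 FR=6 RL=14 RR=2


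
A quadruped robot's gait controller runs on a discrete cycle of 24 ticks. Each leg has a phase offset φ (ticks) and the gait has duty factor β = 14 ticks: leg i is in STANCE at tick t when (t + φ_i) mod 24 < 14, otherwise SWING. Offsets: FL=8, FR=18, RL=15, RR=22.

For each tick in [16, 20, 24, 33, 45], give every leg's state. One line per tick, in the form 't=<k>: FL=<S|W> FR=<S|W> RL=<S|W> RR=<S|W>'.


t=16: FL=S FR=S RL=S RR=W
t=20: FL=S FR=W RL=S RR=W
t=24: FL=S FR=W RL=W RR=W
t=33: FL=W FR=S RL=S RR=S
t=45: FL=S FR=W RL=S RR=W

t=16: phase=(0,10,7,14) vs β=14 → FL=S FR=S RL=S RR=W
t=20: phase=(4,14,11,18) vs β=14 → FL=S FR=W RL=S RR=W
t=24: phase=(8,18,15,22) vs β=14 → FL=S FR=W RL=W RR=W
t=33: phase=(17,3,0,7) vs β=14 → FL=W FR=S RL=S RR=S
t=45: phase=(5,15,12,19) vs β=14 → FL=S FR=W RL=S RR=W


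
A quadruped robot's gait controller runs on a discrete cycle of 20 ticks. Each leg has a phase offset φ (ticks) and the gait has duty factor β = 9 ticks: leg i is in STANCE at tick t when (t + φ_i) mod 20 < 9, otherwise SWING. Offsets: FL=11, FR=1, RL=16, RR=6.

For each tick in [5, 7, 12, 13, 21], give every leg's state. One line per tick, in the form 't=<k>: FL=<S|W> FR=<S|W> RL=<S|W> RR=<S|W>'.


t=5: FL=W FR=S RL=S RR=W
t=7: FL=W FR=S RL=S RR=W
t=12: FL=S FR=W RL=S RR=W
t=13: FL=S FR=W RL=W RR=W
t=21: FL=W FR=S RL=W RR=S

t=5: phase=(16,6,1,11) vs β=9 → FL=W FR=S RL=S RR=W
t=7: phase=(18,8,3,13) vs β=9 → FL=W FR=S RL=S RR=W
t=12: phase=(3,13,8,18) vs β=9 → FL=S FR=W RL=S RR=W
t=13: phase=(4,14,9,19) vs β=9 → FL=S FR=W RL=W RR=W
t=21: phase=(12,2,17,7) vs β=9 → FL=W FR=S RL=W RR=S


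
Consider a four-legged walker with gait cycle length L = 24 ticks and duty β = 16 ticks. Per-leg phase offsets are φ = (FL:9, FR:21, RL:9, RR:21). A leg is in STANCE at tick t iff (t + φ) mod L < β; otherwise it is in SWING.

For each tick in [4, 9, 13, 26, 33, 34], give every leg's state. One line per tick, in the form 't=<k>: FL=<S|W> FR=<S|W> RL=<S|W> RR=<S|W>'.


t=4: phase=(13,1,13,1) vs β=16 → FL=S FR=S RL=S RR=S
t=9: phase=(18,6,18,6) vs β=16 → FL=W FR=S RL=W RR=S
t=13: phase=(22,10,22,10) vs β=16 → FL=W FR=S RL=W RR=S
t=26: phase=(11,23,11,23) vs β=16 → FL=S FR=W RL=S RR=W
t=33: phase=(18,6,18,6) vs β=16 → FL=W FR=S RL=W RR=S
t=34: phase=(19,7,19,7) vs β=16 → FL=W FR=S RL=W RR=S

t=4: FL=S FR=S RL=S RR=S
t=9: FL=W FR=S RL=W RR=S
t=13: FL=W FR=S RL=W RR=S
t=26: FL=S FR=W RL=S RR=W
t=33: FL=W FR=S RL=W RR=S
t=34: FL=W FR=S RL=W RR=S


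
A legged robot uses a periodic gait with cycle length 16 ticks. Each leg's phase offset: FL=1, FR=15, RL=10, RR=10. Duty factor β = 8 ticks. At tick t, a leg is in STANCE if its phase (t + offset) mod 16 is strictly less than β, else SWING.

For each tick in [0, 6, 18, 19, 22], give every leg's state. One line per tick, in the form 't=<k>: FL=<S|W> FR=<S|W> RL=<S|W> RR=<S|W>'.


t=0: FL=S FR=W RL=W RR=W
t=6: FL=S FR=S RL=S RR=S
t=18: FL=S FR=S RL=W RR=W
t=19: FL=S FR=S RL=W RR=W
t=22: FL=S FR=S RL=S RR=S

t=0: phase=(1,15,10,10) vs β=8 → FL=S FR=W RL=W RR=W
t=6: phase=(7,5,0,0) vs β=8 → FL=S FR=S RL=S RR=S
t=18: phase=(3,1,12,12) vs β=8 → FL=S FR=S RL=W RR=W
t=19: phase=(4,2,13,13) vs β=8 → FL=S FR=S RL=W RR=W
t=22: phase=(7,5,0,0) vs β=8 → FL=S FR=S RL=S RR=S


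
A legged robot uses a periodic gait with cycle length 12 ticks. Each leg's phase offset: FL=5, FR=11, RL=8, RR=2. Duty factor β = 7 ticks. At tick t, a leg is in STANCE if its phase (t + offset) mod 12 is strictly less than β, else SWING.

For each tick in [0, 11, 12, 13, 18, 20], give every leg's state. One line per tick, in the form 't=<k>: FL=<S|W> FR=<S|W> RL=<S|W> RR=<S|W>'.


t=0: FL=S FR=W RL=W RR=S
t=11: FL=S FR=W RL=W RR=S
t=12: FL=S FR=W RL=W RR=S
t=13: FL=S FR=S RL=W RR=S
t=18: FL=W FR=S RL=S RR=W
t=20: FL=S FR=W RL=S RR=W

t=0: phase=(5,11,8,2) vs β=7 → FL=S FR=W RL=W RR=S
t=11: phase=(4,10,7,1) vs β=7 → FL=S FR=W RL=W RR=S
t=12: phase=(5,11,8,2) vs β=7 → FL=S FR=W RL=W RR=S
t=13: phase=(6,0,9,3) vs β=7 → FL=S FR=S RL=W RR=S
t=18: phase=(11,5,2,8) vs β=7 → FL=W FR=S RL=S RR=W
t=20: phase=(1,7,4,10) vs β=7 → FL=S FR=W RL=S RR=W


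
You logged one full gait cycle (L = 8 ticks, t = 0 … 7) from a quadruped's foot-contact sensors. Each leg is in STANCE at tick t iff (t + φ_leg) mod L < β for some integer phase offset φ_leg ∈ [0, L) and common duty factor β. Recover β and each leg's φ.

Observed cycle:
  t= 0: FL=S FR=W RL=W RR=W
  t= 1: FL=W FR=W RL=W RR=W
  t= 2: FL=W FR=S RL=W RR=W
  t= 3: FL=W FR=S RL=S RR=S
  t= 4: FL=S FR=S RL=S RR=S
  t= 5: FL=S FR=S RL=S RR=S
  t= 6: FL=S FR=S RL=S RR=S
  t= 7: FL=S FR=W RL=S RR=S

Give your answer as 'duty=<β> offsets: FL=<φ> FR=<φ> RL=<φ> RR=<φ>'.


duty β = stance ticks per leg = 5
FL: stance ticks = 5; W→S at t=4 → φ=4
FR: stance ticks = 5; W→S at t=2 → φ=6
RL: stance ticks = 5; W→S at t=3 → φ=5
RR: stance ticks = 5; W→S at t=3 → φ=5

duty=5 offsets: FL=4 FR=6 RL=5 RR=5


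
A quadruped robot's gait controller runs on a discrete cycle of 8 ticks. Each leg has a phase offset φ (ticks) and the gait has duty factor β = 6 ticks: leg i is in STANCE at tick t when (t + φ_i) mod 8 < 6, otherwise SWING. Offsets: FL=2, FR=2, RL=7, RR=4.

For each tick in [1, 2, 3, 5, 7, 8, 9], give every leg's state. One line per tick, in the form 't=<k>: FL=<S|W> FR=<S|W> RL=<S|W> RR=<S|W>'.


t=1: phase=(3,3,0,5) vs β=6 → FL=S FR=S RL=S RR=S
t=2: phase=(4,4,1,6) vs β=6 → FL=S FR=S RL=S RR=W
t=3: phase=(5,5,2,7) vs β=6 → FL=S FR=S RL=S RR=W
t=5: phase=(7,7,4,1) vs β=6 → FL=W FR=W RL=S RR=S
t=7: phase=(1,1,6,3) vs β=6 → FL=S FR=S RL=W RR=S
t=8: phase=(2,2,7,4) vs β=6 → FL=S FR=S RL=W RR=S
t=9: phase=(3,3,0,5) vs β=6 → FL=S FR=S RL=S RR=S

t=1: FL=S FR=S RL=S RR=S
t=2: FL=S FR=S RL=S RR=W
t=3: FL=S FR=S RL=S RR=W
t=5: FL=W FR=W RL=S RR=S
t=7: FL=S FR=S RL=W RR=S
t=8: FL=S FR=S RL=W RR=S
t=9: FL=S FR=S RL=S RR=S


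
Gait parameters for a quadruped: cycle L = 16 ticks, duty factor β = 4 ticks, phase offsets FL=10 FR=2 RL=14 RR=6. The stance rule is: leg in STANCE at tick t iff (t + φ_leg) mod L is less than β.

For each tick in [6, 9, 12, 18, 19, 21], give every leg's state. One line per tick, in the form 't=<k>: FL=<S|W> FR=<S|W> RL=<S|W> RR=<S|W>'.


t=6: FL=S FR=W RL=W RR=W
t=9: FL=S FR=W RL=W RR=W
t=12: FL=W FR=W RL=W RR=S
t=18: FL=W FR=W RL=S RR=W
t=19: FL=W FR=W RL=S RR=W
t=21: FL=W FR=W RL=S RR=W

t=6: phase=(0,8,4,12) vs β=4 → FL=S FR=W RL=W RR=W
t=9: phase=(3,11,7,15) vs β=4 → FL=S FR=W RL=W RR=W
t=12: phase=(6,14,10,2) vs β=4 → FL=W FR=W RL=W RR=S
t=18: phase=(12,4,0,8) vs β=4 → FL=W FR=W RL=S RR=W
t=19: phase=(13,5,1,9) vs β=4 → FL=W FR=W RL=S RR=W
t=21: phase=(15,7,3,11) vs β=4 → FL=W FR=W RL=S RR=W


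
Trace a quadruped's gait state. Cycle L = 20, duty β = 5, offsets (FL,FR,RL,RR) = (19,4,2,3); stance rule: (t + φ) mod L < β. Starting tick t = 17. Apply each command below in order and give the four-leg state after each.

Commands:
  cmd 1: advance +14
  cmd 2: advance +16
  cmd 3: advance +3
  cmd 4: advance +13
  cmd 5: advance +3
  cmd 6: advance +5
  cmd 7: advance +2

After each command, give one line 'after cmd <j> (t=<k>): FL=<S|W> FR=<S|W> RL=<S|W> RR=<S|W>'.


after cmd 1 (t=31): FL=W FR=W RL=W RR=W
after cmd 2 (t=47): FL=W FR=W RL=W RR=W
after cmd 3 (t=50): FL=W FR=W RL=W RR=W
after cmd 4 (t=63): FL=S FR=W RL=W RR=W
after cmd 5 (t=66): FL=W FR=W RL=W RR=W
after cmd 6 (t=71): FL=W FR=W RL=W RR=W
after cmd 7 (t=73): FL=W FR=W RL=W RR=W

start t=17: FL=W FR=S RL=W RR=S
cmd 1: advance +14 → t=31, phase=(10,15,13,14) → FL=W FR=W RL=W RR=W
cmd 2: advance +16 → t=47, phase=(6,11,9,10) → FL=W FR=W RL=W RR=W
cmd 3: advance +3 → t=50, phase=(9,14,12,13) → FL=W FR=W RL=W RR=W
cmd 4: advance +13 → t=63, phase=(2,7,5,6) → FL=S FR=W RL=W RR=W
cmd 5: advance +3 → t=66, phase=(5,10,8,9) → FL=W FR=W RL=W RR=W
cmd 6: advance +5 → t=71, phase=(10,15,13,14) → FL=W FR=W RL=W RR=W
cmd 7: advance +2 → t=73, phase=(12,17,15,16) → FL=W FR=W RL=W RR=W


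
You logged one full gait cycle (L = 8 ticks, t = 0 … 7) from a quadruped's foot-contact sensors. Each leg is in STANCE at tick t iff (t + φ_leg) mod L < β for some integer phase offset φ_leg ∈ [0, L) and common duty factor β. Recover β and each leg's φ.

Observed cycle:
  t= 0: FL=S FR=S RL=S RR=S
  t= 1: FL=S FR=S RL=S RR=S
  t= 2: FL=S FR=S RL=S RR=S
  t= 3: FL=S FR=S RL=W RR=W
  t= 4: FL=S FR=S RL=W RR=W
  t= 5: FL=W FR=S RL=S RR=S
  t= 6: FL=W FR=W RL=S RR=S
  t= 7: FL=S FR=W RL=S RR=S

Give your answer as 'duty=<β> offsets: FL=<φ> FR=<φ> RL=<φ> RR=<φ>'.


duty=6 offsets: FL=1 FR=0 RL=3 RR=3

duty β = stance ticks per leg = 6
FL: stance ticks = 6; W→S at t=7 → φ=1
FR: stance ticks = 6; W→S at t=0 → φ=0
RL: stance ticks = 6; W→S at t=5 → φ=3
RR: stance ticks = 6; W→S at t=5 → φ=3


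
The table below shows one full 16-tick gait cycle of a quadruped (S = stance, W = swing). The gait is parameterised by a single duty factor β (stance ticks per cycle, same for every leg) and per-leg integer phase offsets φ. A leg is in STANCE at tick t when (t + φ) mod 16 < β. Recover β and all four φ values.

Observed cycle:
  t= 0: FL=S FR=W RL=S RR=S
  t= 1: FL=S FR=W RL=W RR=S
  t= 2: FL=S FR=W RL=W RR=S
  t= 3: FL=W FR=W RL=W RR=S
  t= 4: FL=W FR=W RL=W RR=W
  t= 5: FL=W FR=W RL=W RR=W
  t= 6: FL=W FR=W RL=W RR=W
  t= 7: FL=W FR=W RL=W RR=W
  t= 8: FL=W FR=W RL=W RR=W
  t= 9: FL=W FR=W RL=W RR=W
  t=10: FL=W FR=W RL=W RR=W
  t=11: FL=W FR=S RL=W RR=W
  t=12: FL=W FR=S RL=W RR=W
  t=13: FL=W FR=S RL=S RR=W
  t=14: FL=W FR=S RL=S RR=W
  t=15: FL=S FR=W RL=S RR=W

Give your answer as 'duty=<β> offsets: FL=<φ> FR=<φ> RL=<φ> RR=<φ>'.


duty=4 offsets: FL=1 FR=5 RL=3 RR=0

duty β = stance ticks per leg = 4
FL: stance ticks = 4; W→S at t=15 → φ=1
FR: stance ticks = 4; W→S at t=11 → φ=5
RL: stance ticks = 4; W→S at t=13 → φ=3
RR: stance ticks = 4; W→S at t=0 → φ=0


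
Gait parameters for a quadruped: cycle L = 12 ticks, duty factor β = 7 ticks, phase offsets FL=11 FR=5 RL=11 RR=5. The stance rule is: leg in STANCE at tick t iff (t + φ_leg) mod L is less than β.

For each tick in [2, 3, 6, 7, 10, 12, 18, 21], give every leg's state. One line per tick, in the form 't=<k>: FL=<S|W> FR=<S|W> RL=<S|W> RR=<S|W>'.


t=2: FL=S FR=W RL=S RR=W
t=3: FL=S FR=W RL=S RR=W
t=6: FL=S FR=W RL=S RR=W
t=7: FL=S FR=S RL=S RR=S
t=10: FL=W FR=S RL=W RR=S
t=12: FL=W FR=S RL=W RR=S
t=18: FL=S FR=W RL=S RR=W
t=21: FL=W FR=S RL=W RR=S

t=2: phase=(1,7,1,7) vs β=7 → FL=S FR=W RL=S RR=W
t=3: phase=(2,8,2,8) vs β=7 → FL=S FR=W RL=S RR=W
t=6: phase=(5,11,5,11) vs β=7 → FL=S FR=W RL=S RR=W
t=7: phase=(6,0,6,0) vs β=7 → FL=S FR=S RL=S RR=S
t=10: phase=(9,3,9,3) vs β=7 → FL=W FR=S RL=W RR=S
t=12: phase=(11,5,11,5) vs β=7 → FL=W FR=S RL=W RR=S
t=18: phase=(5,11,5,11) vs β=7 → FL=S FR=W RL=S RR=W
t=21: phase=(8,2,8,2) vs β=7 → FL=W FR=S RL=W RR=S


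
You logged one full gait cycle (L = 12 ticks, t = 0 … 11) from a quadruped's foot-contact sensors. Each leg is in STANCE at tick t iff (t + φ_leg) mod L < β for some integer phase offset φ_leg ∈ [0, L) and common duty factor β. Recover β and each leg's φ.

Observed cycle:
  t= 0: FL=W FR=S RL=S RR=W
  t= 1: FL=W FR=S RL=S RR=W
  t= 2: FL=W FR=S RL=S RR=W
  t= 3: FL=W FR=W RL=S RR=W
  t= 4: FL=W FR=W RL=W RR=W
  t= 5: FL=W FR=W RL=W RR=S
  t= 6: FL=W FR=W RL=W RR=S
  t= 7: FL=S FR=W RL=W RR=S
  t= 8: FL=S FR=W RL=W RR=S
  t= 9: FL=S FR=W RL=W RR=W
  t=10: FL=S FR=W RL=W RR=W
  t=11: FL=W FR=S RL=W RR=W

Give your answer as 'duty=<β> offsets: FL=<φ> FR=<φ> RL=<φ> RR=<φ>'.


duty=4 offsets: FL=5 FR=1 RL=0 RR=7

duty β = stance ticks per leg = 4
FL: stance ticks = 4; W→S at t=7 → φ=5
FR: stance ticks = 4; W→S at t=11 → φ=1
RL: stance ticks = 4; W→S at t=0 → φ=0
RR: stance ticks = 4; W→S at t=5 → φ=7


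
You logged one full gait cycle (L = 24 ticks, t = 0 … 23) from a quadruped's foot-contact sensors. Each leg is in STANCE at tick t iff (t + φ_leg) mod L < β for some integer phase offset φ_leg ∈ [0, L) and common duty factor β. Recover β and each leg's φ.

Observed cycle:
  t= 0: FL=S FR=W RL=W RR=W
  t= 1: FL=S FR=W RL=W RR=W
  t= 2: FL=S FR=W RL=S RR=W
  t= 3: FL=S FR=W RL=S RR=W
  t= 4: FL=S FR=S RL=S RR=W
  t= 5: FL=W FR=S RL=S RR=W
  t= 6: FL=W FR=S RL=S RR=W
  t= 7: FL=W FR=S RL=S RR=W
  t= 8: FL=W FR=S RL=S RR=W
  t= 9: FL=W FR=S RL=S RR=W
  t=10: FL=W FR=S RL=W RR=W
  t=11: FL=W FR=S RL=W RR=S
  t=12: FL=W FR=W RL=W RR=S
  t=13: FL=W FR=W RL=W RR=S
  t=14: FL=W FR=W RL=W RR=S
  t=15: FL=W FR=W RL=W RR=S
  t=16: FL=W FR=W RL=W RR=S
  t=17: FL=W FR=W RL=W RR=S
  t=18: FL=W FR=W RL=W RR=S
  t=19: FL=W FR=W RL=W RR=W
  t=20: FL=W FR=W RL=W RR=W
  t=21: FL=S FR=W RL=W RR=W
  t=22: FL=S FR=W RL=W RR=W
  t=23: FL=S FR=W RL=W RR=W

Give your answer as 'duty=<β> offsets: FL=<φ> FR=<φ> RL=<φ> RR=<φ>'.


duty β = stance ticks per leg = 8
FL: stance ticks = 8; W→S at t=21 → φ=3
FR: stance ticks = 8; W→S at t=4 → φ=20
RL: stance ticks = 8; W→S at t=2 → φ=22
RR: stance ticks = 8; W→S at t=11 → φ=13

duty=8 offsets: FL=3 FR=20 RL=22 RR=13


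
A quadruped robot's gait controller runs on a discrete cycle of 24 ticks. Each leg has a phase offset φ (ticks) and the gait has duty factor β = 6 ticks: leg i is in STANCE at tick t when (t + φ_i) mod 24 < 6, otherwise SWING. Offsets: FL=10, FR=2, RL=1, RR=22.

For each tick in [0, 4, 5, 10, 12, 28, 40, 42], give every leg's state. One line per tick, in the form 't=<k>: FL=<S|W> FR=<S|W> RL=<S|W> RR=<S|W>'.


t=0: phase=(10,2,1,22) vs β=6 → FL=W FR=S RL=S RR=W
t=4: phase=(14,6,5,2) vs β=6 → FL=W FR=W RL=S RR=S
t=5: phase=(15,7,6,3) vs β=6 → FL=W FR=W RL=W RR=S
t=10: phase=(20,12,11,8) vs β=6 → FL=W FR=W RL=W RR=W
t=12: phase=(22,14,13,10) vs β=6 → FL=W FR=W RL=W RR=W
t=28: phase=(14,6,5,2) vs β=6 → FL=W FR=W RL=S RR=S
t=40: phase=(2,18,17,14) vs β=6 → FL=S FR=W RL=W RR=W
t=42: phase=(4,20,19,16) vs β=6 → FL=S FR=W RL=W RR=W

t=0: FL=W FR=S RL=S RR=W
t=4: FL=W FR=W RL=S RR=S
t=5: FL=W FR=W RL=W RR=S
t=10: FL=W FR=W RL=W RR=W
t=12: FL=W FR=W RL=W RR=W
t=28: FL=W FR=W RL=S RR=S
t=40: FL=S FR=W RL=W RR=W
t=42: FL=S FR=W RL=W RR=W


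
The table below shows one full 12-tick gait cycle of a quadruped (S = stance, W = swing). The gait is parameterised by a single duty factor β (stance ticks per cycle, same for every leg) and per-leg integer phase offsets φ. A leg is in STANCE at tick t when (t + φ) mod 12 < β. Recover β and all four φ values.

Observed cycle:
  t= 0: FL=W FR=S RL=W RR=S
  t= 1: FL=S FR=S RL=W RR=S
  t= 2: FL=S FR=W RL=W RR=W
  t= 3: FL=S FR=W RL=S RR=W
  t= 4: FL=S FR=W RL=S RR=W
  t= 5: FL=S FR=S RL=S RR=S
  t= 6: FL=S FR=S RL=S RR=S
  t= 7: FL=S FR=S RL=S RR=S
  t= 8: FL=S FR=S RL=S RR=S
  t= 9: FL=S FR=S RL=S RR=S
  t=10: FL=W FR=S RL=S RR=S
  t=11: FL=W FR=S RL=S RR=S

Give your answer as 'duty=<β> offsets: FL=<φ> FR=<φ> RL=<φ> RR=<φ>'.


duty=9 offsets: FL=11 FR=7 RL=9 RR=7

duty β = stance ticks per leg = 9
FL: stance ticks = 9; W→S at t=1 → φ=11
FR: stance ticks = 9; W→S at t=5 → φ=7
RL: stance ticks = 9; W→S at t=3 → φ=9
RR: stance ticks = 9; W→S at t=5 → φ=7


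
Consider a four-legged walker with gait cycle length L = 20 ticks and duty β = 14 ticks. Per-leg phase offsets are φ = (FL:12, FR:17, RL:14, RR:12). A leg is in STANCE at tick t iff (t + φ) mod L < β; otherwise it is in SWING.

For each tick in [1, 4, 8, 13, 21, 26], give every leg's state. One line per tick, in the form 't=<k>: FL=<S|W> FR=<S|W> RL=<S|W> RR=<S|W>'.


t=1: FL=S FR=W RL=W RR=S
t=4: FL=W FR=S RL=W RR=W
t=8: FL=S FR=S RL=S RR=S
t=13: FL=S FR=S RL=S RR=S
t=21: FL=S FR=W RL=W RR=S
t=26: FL=W FR=S RL=S RR=W

t=1: phase=(13,18,15,13) vs β=14 → FL=S FR=W RL=W RR=S
t=4: phase=(16,1,18,16) vs β=14 → FL=W FR=S RL=W RR=W
t=8: phase=(0,5,2,0) vs β=14 → FL=S FR=S RL=S RR=S
t=13: phase=(5,10,7,5) vs β=14 → FL=S FR=S RL=S RR=S
t=21: phase=(13,18,15,13) vs β=14 → FL=S FR=W RL=W RR=S
t=26: phase=(18,3,0,18) vs β=14 → FL=W FR=S RL=S RR=W


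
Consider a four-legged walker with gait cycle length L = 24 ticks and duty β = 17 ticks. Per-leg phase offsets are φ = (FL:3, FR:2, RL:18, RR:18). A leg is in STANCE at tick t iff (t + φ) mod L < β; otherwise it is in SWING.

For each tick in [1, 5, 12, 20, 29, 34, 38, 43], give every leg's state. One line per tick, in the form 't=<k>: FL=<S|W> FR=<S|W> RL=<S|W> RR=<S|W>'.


t=1: FL=S FR=S RL=W RR=W
t=5: FL=S FR=S RL=W RR=W
t=12: FL=S FR=S RL=S RR=S
t=20: FL=W FR=W RL=S RR=S
t=29: FL=S FR=S RL=W RR=W
t=34: FL=S FR=S RL=S RR=S
t=38: FL=W FR=S RL=S RR=S
t=43: FL=W FR=W RL=S RR=S

t=1: phase=(4,3,19,19) vs β=17 → FL=S FR=S RL=W RR=W
t=5: phase=(8,7,23,23) vs β=17 → FL=S FR=S RL=W RR=W
t=12: phase=(15,14,6,6) vs β=17 → FL=S FR=S RL=S RR=S
t=20: phase=(23,22,14,14) vs β=17 → FL=W FR=W RL=S RR=S
t=29: phase=(8,7,23,23) vs β=17 → FL=S FR=S RL=W RR=W
t=34: phase=(13,12,4,4) vs β=17 → FL=S FR=S RL=S RR=S
t=38: phase=(17,16,8,8) vs β=17 → FL=W FR=S RL=S RR=S
t=43: phase=(22,21,13,13) vs β=17 → FL=W FR=W RL=S RR=S


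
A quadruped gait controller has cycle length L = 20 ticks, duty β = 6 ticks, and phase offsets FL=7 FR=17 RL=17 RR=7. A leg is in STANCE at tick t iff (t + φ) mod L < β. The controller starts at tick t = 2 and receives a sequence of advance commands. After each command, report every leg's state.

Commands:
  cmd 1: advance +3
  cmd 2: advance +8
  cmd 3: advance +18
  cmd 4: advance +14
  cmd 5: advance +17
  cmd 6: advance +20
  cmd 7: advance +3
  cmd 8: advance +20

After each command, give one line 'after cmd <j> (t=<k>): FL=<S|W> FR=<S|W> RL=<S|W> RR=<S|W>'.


start t=2: FL=W FR=W RL=W RR=W
cmd 1: advance +3 → t=5, phase=(12,2,2,12) → FL=W FR=S RL=S RR=W
cmd 2: advance +8 → t=13, phase=(0,10,10,0) → FL=S FR=W RL=W RR=S
cmd 3: advance +18 → t=31, phase=(18,8,8,18) → FL=W FR=W RL=W RR=W
cmd 4: advance +14 → t=45, phase=(12,2,2,12) → FL=W FR=S RL=S RR=W
cmd 5: advance +17 → t=62, phase=(9,19,19,9) → FL=W FR=W RL=W RR=W
cmd 6: advance +20 → t=82, phase=(9,19,19,9) → FL=W FR=W RL=W RR=W
cmd 7: advance +3 → t=85, phase=(12,2,2,12) → FL=W FR=S RL=S RR=W
cmd 8: advance +20 → t=105, phase=(12,2,2,12) → FL=W FR=S RL=S RR=W

after cmd 1 (t=5): FL=W FR=S RL=S RR=W
after cmd 2 (t=13): FL=S FR=W RL=W RR=S
after cmd 3 (t=31): FL=W FR=W RL=W RR=W
after cmd 4 (t=45): FL=W FR=S RL=S RR=W
after cmd 5 (t=62): FL=W FR=W RL=W RR=W
after cmd 6 (t=82): FL=W FR=W RL=W RR=W
after cmd 7 (t=85): FL=W FR=S RL=S RR=W
after cmd 8 (t=105): FL=W FR=S RL=S RR=W


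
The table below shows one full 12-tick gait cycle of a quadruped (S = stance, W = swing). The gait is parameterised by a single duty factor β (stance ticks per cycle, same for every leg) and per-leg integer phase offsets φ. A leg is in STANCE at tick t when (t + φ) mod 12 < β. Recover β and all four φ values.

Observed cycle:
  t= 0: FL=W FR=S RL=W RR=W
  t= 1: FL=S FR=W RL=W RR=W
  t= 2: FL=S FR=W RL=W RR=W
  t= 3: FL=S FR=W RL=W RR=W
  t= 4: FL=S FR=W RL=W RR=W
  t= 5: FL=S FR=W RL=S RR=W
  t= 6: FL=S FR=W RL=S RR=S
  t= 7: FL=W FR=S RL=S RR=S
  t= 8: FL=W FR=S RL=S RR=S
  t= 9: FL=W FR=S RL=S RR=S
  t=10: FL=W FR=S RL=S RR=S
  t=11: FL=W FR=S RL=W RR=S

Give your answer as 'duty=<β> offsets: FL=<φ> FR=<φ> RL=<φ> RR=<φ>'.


duty β = stance ticks per leg = 6
FL: stance ticks = 6; W→S at t=1 → φ=11
FR: stance ticks = 6; W→S at t=7 → φ=5
RL: stance ticks = 6; W→S at t=5 → φ=7
RR: stance ticks = 6; W→S at t=6 → φ=6

duty=6 offsets: FL=11 FR=5 RL=7 RR=6


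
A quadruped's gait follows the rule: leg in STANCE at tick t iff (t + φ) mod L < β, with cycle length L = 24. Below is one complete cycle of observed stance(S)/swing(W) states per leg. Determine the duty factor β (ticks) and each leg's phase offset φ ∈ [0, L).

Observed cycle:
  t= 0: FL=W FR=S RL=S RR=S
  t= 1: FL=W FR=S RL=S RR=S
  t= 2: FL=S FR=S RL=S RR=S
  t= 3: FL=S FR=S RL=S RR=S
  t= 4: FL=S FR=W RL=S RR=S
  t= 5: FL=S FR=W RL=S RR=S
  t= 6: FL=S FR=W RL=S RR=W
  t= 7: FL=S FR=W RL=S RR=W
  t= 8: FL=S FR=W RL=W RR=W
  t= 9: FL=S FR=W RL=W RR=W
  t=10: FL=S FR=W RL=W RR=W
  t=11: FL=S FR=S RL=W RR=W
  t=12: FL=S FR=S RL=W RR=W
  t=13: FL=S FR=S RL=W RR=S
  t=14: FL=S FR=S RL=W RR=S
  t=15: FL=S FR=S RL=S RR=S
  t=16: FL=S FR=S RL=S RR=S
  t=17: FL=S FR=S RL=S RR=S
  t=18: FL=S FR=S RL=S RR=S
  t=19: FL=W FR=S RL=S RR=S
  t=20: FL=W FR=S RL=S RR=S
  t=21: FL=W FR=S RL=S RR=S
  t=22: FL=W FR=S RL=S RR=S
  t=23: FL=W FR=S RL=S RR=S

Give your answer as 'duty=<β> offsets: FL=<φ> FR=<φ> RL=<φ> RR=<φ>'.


duty β = stance ticks per leg = 17
FL: stance ticks = 17; W→S at t=2 → φ=22
FR: stance ticks = 17; W→S at t=11 → φ=13
RL: stance ticks = 17; W→S at t=15 → φ=9
RR: stance ticks = 17; W→S at t=13 → φ=11

duty=17 offsets: FL=22 FR=13 RL=9 RR=11


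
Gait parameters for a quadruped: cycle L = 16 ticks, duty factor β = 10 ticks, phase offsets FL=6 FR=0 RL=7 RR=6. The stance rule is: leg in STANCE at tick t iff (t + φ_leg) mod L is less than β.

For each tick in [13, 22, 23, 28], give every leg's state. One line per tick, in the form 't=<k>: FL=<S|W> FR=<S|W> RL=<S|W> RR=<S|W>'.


t=13: FL=S FR=W RL=S RR=S
t=22: FL=W FR=S RL=W RR=W
t=23: FL=W FR=S RL=W RR=W
t=28: FL=S FR=W RL=S RR=S

t=13: phase=(3,13,4,3) vs β=10 → FL=S FR=W RL=S RR=S
t=22: phase=(12,6,13,12) vs β=10 → FL=W FR=S RL=W RR=W
t=23: phase=(13,7,14,13) vs β=10 → FL=W FR=S RL=W RR=W
t=28: phase=(2,12,3,2) vs β=10 → FL=S FR=W RL=S RR=S


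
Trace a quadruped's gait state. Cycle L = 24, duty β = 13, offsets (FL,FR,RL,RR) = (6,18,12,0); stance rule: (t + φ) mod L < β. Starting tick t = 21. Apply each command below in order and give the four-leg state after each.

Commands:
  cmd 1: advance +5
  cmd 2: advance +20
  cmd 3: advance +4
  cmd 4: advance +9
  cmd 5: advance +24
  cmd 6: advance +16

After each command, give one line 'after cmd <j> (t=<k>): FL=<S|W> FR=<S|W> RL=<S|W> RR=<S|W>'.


start t=21: FL=S FR=W RL=S RR=W
cmd 1: advance +5 → t=26, phase=(8,20,14,2) → FL=S FR=W RL=W RR=S
cmd 2: advance +20 → t=46, phase=(4,16,10,22) → FL=S FR=W RL=S RR=W
cmd 3: advance +4 → t=50, phase=(8,20,14,2) → FL=S FR=W RL=W RR=S
cmd 4: advance +9 → t=59, phase=(17,5,23,11) → FL=W FR=S RL=W RR=S
cmd 5: advance +24 → t=83, phase=(17,5,23,11) → FL=W FR=S RL=W RR=S
cmd 6: advance +16 → t=99, phase=(9,21,15,3) → FL=S FR=W RL=W RR=S

after cmd 1 (t=26): FL=S FR=W RL=W RR=S
after cmd 2 (t=46): FL=S FR=W RL=S RR=W
after cmd 3 (t=50): FL=S FR=W RL=W RR=S
after cmd 4 (t=59): FL=W FR=S RL=W RR=S
after cmd 5 (t=83): FL=W FR=S RL=W RR=S
after cmd 6 (t=99): FL=S FR=W RL=W RR=S


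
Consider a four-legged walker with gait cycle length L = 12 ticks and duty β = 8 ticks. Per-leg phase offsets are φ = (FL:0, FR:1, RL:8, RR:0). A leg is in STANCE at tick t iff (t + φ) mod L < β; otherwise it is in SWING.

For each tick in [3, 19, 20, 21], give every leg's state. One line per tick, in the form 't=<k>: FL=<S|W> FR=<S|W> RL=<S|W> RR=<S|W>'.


t=3: FL=S FR=S RL=W RR=S
t=19: FL=S FR=W RL=S RR=S
t=20: FL=W FR=W RL=S RR=W
t=21: FL=W FR=W RL=S RR=W

t=3: phase=(3,4,11,3) vs β=8 → FL=S FR=S RL=W RR=S
t=19: phase=(7,8,3,7) vs β=8 → FL=S FR=W RL=S RR=S
t=20: phase=(8,9,4,8) vs β=8 → FL=W FR=W RL=S RR=W
t=21: phase=(9,10,5,9) vs β=8 → FL=W FR=W RL=S RR=W


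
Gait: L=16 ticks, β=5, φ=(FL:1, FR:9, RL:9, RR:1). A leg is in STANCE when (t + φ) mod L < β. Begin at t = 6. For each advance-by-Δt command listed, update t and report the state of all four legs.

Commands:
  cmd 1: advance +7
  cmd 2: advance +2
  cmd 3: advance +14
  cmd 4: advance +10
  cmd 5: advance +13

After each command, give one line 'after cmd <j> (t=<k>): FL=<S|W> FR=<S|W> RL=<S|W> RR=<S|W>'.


start t=6: FL=W FR=W RL=W RR=W
cmd 1: advance +7 → t=13, phase=(14,6,6,14) → FL=W FR=W RL=W RR=W
cmd 2: advance +2 → t=15, phase=(0,8,8,0) → FL=S FR=W RL=W RR=S
cmd 3: advance +14 → t=29, phase=(14,6,6,14) → FL=W FR=W RL=W RR=W
cmd 4: advance +10 → t=39, phase=(8,0,0,8) → FL=W FR=S RL=S RR=W
cmd 5: advance +13 → t=52, phase=(5,13,13,5) → FL=W FR=W RL=W RR=W

after cmd 1 (t=13): FL=W FR=W RL=W RR=W
after cmd 2 (t=15): FL=S FR=W RL=W RR=S
after cmd 3 (t=29): FL=W FR=W RL=W RR=W
after cmd 4 (t=39): FL=W FR=S RL=S RR=W
after cmd 5 (t=52): FL=W FR=W RL=W RR=W


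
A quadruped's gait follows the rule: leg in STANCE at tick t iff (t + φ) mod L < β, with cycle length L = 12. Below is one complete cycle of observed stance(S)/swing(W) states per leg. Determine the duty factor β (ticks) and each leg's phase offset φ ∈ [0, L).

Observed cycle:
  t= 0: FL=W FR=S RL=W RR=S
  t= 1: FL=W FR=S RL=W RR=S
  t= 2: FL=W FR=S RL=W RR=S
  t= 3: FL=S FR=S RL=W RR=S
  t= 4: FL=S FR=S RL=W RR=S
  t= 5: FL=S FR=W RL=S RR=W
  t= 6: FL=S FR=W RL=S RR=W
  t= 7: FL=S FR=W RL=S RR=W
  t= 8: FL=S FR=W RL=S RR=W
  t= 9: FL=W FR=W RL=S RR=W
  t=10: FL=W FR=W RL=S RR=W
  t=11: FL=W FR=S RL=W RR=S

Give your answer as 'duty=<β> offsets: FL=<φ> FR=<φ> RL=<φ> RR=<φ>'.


duty=6 offsets: FL=9 FR=1 RL=7 RR=1

duty β = stance ticks per leg = 6
FL: stance ticks = 6; W→S at t=3 → φ=9
FR: stance ticks = 6; W→S at t=11 → φ=1
RL: stance ticks = 6; W→S at t=5 → φ=7
RR: stance ticks = 6; W→S at t=11 → φ=1


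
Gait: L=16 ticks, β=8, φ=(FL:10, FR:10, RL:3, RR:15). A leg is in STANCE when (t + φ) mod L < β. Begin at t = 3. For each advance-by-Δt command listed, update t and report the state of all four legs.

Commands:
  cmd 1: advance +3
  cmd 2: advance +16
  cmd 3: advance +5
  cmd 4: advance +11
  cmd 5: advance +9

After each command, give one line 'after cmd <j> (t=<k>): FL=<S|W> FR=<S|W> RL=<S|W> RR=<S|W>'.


start t=3: FL=W FR=W RL=S RR=S
cmd 1: advance +3 → t=6, phase=(0,0,9,5) → FL=S FR=S RL=W RR=S
cmd 2: advance +16 → t=22, phase=(0,0,9,5) → FL=S FR=S RL=W RR=S
cmd 3: advance +5 → t=27, phase=(5,5,14,10) → FL=S FR=S RL=W RR=W
cmd 4: advance +11 → t=38, phase=(0,0,9,5) → FL=S FR=S RL=W RR=S
cmd 5: advance +9 → t=47, phase=(9,9,2,14) → FL=W FR=W RL=S RR=W

after cmd 1 (t=6): FL=S FR=S RL=W RR=S
after cmd 2 (t=22): FL=S FR=S RL=W RR=S
after cmd 3 (t=27): FL=S FR=S RL=W RR=W
after cmd 4 (t=38): FL=S FR=S RL=W RR=S
after cmd 5 (t=47): FL=W FR=W RL=S RR=W


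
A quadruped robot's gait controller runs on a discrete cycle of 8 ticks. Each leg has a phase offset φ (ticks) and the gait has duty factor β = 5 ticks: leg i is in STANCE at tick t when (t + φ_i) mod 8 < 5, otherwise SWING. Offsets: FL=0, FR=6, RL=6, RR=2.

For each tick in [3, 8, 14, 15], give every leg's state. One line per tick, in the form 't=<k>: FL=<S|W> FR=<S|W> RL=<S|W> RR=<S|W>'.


t=3: phase=(3,1,1,5) vs β=5 → FL=S FR=S RL=S RR=W
t=8: phase=(0,6,6,2) vs β=5 → FL=S FR=W RL=W RR=S
t=14: phase=(6,4,4,0) vs β=5 → FL=W FR=S RL=S RR=S
t=15: phase=(7,5,5,1) vs β=5 → FL=W FR=W RL=W RR=S

t=3: FL=S FR=S RL=S RR=W
t=8: FL=S FR=W RL=W RR=S
t=14: FL=W FR=S RL=S RR=S
t=15: FL=W FR=W RL=W RR=S


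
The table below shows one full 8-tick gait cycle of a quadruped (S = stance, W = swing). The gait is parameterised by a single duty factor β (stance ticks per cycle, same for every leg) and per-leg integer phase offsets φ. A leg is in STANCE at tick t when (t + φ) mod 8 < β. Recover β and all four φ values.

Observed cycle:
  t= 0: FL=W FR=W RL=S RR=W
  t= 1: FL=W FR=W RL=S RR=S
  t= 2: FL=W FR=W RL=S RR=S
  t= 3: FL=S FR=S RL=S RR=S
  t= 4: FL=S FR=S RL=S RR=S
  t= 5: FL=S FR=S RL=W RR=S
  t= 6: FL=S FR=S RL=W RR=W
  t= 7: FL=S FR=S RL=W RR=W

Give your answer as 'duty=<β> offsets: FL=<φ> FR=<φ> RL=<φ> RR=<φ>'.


duty β = stance ticks per leg = 5
FL: stance ticks = 5; W→S at t=3 → φ=5
FR: stance ticks = 5; W→S at t=3 → φ=5
RL: stance ticks = 5; W→S at t=0 → φ=0
RR: stance ticks = 5; W→S at t=1 → φ=7

duty=5 offsets: FL=5 FR=5 RL=0 RR=7


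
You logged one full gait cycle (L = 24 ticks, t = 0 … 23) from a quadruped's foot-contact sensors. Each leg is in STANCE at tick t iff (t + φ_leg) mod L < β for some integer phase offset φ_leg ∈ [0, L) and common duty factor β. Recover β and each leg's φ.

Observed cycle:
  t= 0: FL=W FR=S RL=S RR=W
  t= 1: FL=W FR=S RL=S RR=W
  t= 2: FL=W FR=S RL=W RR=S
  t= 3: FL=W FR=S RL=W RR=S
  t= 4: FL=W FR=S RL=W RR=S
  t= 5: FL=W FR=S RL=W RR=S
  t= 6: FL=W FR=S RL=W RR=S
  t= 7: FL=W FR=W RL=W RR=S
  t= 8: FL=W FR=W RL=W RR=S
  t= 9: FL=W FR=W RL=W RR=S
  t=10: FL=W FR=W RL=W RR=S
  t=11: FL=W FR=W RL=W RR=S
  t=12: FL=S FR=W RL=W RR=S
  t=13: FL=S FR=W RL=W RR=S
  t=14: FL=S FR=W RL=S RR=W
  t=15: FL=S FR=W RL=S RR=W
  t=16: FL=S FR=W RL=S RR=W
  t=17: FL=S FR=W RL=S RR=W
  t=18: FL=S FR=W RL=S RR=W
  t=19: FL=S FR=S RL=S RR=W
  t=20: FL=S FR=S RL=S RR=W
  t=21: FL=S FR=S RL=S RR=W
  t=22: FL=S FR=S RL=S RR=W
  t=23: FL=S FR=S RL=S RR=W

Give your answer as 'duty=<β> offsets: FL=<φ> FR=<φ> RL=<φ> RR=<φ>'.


duty β = stance ticks per leg = 12
FL: stance ticks = 12; W→S at t=12 → φ=12
FR: stance ticks = 12; W→S at t=19 → φ=5
RL: stance ticks = 12; W→S at t=14 → φ=10
RR: stance ticks = 12; W→S at t=2 → φ=22

duty=12 offsets: FL=12 FR=5 RL=10 RR=22


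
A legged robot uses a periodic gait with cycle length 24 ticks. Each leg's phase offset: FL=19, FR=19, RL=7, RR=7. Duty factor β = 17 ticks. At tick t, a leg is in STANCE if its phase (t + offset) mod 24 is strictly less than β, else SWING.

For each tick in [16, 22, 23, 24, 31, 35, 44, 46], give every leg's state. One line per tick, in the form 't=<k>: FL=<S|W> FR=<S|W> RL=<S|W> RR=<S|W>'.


t=16: phase=(11,11,23,23) vs β=17 → FL=S FR=S RL=W RR=W
t=22: phase=(17,17,5,5) vs β=17 → FL=W FR=W RL=S RR=S
t=23: phase=(18,18,6,6) vs β=17 → FL=W FR=W RL=S RR=S
t=24: phase=(19,19,7,7) vs β=17 → FL=W FR=W RL=S RR=S
t=31: phase=(2,2,14,14) vs β=17 → FL=S FR=S RL=S RR=S
t=35: phase=(6,6,18,18) vs β=17 → FL=S FR=S RL=W RR=W
t=44: phase=(15,15,3,3) vs β=17 → FL=S FR=S RL=S RR=S
t=46: phase=(17,17,5,5) vs β=17 → FL=W FR=W RL=S RR=S

t=16: FL=S FR=S RL=W RR=W
t=22: FL=W FR=W RL=S RR=S
t=23: FL=W FR=W RL=S RR=S
t=24: FL=W FR=W RL=S RR=S
t=31: FL=S FR=S RL=S RR=S
t=35: FL=S FR=S RL=W RR=W
t=44: FL=S FR=S RL=S RR=S
t=46: FL=W FR=W RL=S RR=S


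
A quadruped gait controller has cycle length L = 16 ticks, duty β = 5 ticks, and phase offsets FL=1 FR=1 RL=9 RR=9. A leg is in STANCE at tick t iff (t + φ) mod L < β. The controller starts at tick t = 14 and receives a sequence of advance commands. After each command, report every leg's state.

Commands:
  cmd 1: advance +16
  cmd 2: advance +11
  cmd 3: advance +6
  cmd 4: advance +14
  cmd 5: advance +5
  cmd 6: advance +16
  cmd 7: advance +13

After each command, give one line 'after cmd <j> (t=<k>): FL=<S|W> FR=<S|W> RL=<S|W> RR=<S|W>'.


after cmd 1 (t=30): FL=W FR=W RL=W RR=W
after cmd 2 (t=41): FL=W FR=W RL=S RR=S
after cmd 3 (t=47): FL=S FR=S RL=W RR=W
after cmd 4 (t=61): FL=W FR=W RL=W RR=W
after cmd 5 (t=66): FL=S FR=S RL=W RR=W
after cmd 6 (t=82): FL=S FR=S RL=W RR=W
after cmd 7 (t=95): FL=S FR=S RL=W RR=W

start t=14: FL=W FR=W RL=W RR=W
cmd 1: advance +16 → t=30, phase=(15,15,7,7) → FL=W FR=W RL=W RR=W
cmd 2: advance +11 → t=41, phase=(10,10,2,2) → FL=W FR=W RL=S RR=S
cmd 3: advance +6 → t=47, phase=(0,0,8,8) → FL=S FR=S RL=W RR=W
cmd 4: advance +14 → t=61, phase=(14,14,6,6) → FL=W FR=W RL=W RR=W
cmd 5: advance +5 → t=66, phase=(3,3,11,11) → FL=S FR=S RL=W RR=W
cmd 6: advance +16 → t=82, phase=(3,3,11,11) → FL=S FR=S RL=W RR=W
cmd 7: advance +13 → t=95, phase=(0,0,8,8) → FL=S FR=S RL=W RR=W


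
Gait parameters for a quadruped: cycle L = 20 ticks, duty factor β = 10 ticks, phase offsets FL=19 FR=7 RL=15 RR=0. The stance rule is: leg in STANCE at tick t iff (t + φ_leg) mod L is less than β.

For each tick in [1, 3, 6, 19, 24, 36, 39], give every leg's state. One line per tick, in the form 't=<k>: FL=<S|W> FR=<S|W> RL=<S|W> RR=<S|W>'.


t=1: phase=(0,8,16,1) vs β=10 → FL=S FR=S RL=W RR=S
t=3: phase=(2,10,18,3) vs β=10 → FL=S FR=W RL=W RR=S
t=6: phase=(5,13,1,6) vs β=10 → FL=S FR=W RL=S RR=S
t=19: phase=(18,6,14,19) vs β=10 → FL=W FR=S RL=W RR=W
t=24: phase=(3,11,19,4) vs β=10 → FL=S FR=W RL=W RR=S
t=36: phase=(15,3,11,16) vs β=10 → FL=W FR=S RL=W RR=W
t=39: phase=(18,6,14,19) vs β=10 → FL=W FR=S RL=W RR=W

t=1: FL=S FR=S RL=W RR=S
t=3: FL=S FR=W RL=W RR=S
t=6: FL=S FR=W RL=S RR=S
t=19: FL=W FR=S RL=W RR=W
t=24: FL=S FR=W RL=W RR=S
t=36: FL=W FR=S RL=W RR=W
t=39: FL=W FR=S RL=W RR=W
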